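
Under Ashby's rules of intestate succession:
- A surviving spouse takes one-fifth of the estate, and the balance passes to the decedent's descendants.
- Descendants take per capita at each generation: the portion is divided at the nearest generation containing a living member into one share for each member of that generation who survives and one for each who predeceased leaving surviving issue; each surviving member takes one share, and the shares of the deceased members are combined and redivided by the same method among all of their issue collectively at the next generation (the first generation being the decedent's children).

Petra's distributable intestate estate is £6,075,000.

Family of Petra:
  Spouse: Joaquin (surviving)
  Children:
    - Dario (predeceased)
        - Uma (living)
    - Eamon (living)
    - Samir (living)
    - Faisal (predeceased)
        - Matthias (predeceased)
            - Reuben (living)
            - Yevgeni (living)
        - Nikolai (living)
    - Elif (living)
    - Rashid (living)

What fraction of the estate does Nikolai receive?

Joaquin takes one-fifth of £6,075,000 = £1,215,000. The remaining £4,860,000 passes to the descendants.
The descendants' portion (£4,860,000) is divided at the children's generation into 6 shares of £810,000. Eamon, Samir, Elif, and Rashid each take £810,000. The 2 shares of the deceased (Dario and Faisal) are combined into a pool of £1,620,000.
That pool (£1,620,000) is divided at the grandchildren's generation into 3 shares of £540,000. Uma and Nikolai each take £540,000. The remaining share for the deceased Matthias (£540,000) is carried to the next generation.
That pool (£540,000) is divided at the great-grandchildren's generation equally among Reuben and Yevgeni: £270,000 each.

Nikolai receives 4/45 of the estate.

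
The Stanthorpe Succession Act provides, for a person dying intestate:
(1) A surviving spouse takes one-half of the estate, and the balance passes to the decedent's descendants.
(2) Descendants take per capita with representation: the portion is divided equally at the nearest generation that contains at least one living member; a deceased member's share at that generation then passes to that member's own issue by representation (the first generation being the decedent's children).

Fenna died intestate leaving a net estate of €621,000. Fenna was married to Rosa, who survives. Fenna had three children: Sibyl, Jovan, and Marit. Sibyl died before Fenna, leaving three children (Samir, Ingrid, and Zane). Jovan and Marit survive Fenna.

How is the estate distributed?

Rosa takes one-half of €621,000 = €310,500. The remaining €310,500 passes to the descendants.
The descendants' portion (€310,500) is divided into 3 shares of €103,500: Jovan and Marit each take €103,500; Sibyl's €103,500 share passes to Sibyl's issue.
Sibyl's share (€103,500) is divided into 3 shares of €34,500: Samir, Ingrid, and Zane each take €34,500.

Rosa: €310,500; Samir: €34,500; Ingrid: €34,500; Zane: €34,500; Jovan: €103,500; Marit: €103,500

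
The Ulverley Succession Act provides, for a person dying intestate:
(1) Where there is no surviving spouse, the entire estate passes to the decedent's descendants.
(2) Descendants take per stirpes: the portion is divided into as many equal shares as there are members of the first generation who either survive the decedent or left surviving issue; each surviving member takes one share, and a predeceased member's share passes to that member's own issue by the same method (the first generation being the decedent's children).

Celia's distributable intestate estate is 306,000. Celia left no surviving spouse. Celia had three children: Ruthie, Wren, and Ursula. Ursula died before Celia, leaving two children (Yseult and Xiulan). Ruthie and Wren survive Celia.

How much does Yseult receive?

The entire 306,000 passes to the descendants.
That amount (306,000) is divided into 3 shares of 102,000: Ruthie and Wren each take 102,000; Ursula's 102,000 share passes to Ursula's issue.
Ursula's share (102,000) is divided into 2 shares of 51,000: Yseult and Xiulan each take 51,000.

Yseult receives 51,000.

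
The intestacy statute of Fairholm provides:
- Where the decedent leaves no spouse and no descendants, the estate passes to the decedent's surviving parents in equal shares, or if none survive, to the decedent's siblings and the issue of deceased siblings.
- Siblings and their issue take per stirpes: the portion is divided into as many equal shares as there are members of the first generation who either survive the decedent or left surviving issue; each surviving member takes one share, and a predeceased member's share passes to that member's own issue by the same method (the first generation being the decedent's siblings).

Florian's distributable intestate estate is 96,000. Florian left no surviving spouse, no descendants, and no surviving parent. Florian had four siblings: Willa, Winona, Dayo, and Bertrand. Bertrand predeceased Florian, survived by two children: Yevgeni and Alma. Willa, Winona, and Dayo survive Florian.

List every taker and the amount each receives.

The entire 96,000 passes to the siblings and their issue.
That amount (96,000) is divided into 4 shares of 24,000: Willa, Winona, and Dayo each take 24,000; Bertrand's 24,000 share passes to Bertrand's issue.
Bertrand's share (24,000) is divided into 2 shares of 12,000: Yevgeni and Alma each take 12,000.

Willa: 24,000; Winona: 24,000; Dayo: 24,000; Yevgeni: 12,000; Alma: 12,000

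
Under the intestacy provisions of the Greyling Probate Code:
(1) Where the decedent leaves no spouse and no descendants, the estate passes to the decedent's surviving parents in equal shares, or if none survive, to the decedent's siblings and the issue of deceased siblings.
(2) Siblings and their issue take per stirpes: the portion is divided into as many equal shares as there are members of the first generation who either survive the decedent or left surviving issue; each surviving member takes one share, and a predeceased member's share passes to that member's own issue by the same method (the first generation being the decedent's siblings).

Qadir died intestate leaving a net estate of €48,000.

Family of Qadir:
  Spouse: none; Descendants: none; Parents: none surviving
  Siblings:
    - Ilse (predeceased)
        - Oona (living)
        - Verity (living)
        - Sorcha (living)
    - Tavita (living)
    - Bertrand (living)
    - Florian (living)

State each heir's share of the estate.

The entire €48,000 passes to the siblings and their issue.
That amount (€48,000) is divided into 4 shares of €12,000: Tavita, Bertrand, and Florian each take €12,000; Ilse's €12,000 share passes to Ilse's issue.
Ilse's share (€12,000) is divided into 3 shares of €4,000: Oona, Verity, and Sorcha each take €4,000.

Oona: €4,000; Verity: €4,000; Sorcha: €4,000; Tavita: €12,000; Bertrand: €12,000; Florian: €12,000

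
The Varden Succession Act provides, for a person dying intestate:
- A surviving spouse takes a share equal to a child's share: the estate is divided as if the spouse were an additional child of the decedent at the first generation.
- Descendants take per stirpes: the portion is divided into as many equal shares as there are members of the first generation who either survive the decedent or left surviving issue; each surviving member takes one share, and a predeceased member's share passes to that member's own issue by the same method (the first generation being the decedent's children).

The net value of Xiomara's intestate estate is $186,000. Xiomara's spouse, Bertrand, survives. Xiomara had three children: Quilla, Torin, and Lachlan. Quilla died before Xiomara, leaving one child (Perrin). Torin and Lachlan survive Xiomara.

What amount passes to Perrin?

Perrin receives $46,500.

The spouse counts as an additional share at the children's level, so there are 4 primary shares of $46,500. Bertrand takes one such share ($46,500).
The children's combined portion ($139,500) is divided into 3 shares of $46,500: Torin and Lachlan each take $46,500; Quilla's $46,500 share passes to Quilla's issue.
Quilla's share ($46,500) passes entirely to Perrin.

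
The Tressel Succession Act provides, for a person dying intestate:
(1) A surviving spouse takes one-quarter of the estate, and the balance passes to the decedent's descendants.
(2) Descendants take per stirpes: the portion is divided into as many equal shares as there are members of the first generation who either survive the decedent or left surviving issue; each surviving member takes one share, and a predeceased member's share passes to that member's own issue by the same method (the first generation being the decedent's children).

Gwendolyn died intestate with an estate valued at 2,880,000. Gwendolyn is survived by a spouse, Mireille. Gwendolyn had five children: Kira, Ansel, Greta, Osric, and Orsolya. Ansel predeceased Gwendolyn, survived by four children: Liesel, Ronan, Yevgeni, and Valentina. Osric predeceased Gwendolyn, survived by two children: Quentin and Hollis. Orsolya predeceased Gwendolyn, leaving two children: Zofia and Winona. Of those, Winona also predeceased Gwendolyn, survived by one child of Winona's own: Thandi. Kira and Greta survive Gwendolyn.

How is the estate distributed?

Mireille: 720,000; Kira: 432,000; Liesel: 108,000; Ronan: 108,000; Yevgeni: 108,000; Valentina: 108,000; Greta: 432,000; Quentin: 216,000; Hollis: 216,000; Zofia: 216,000; Thandi: 216,000

Mireille takes one-quarter of 2,880,000 = 720,000. The remaining 2,160,000 passes to the descendants.
The descendants' portion (2,160,000) is divided into 5 shares of 432,000: Kira and Greta each take 432,000; Ansel's 432,000 share passes to Ansel's issue; Osric's 432,000 share passes to Osric's issue; Orsolya's 432,000 share passes to Orsolya's issue.
Ansel's share (432,000) is divided into 4 shares of 108,000: Liesel, Ronan, Yevgeni, and Valentina each take 108,000.
Osric's share (432,000) is divided into 2 shares of 216,000: Quentin and Hollis each take 216,000.
Orsolya's share (432,000) is divided into 2 shares of 216,000: Zofia takes 216,000; Winona's 216,000 share passes to Winona's issue.
Winona's share (216,000) passes entirely to Thandi.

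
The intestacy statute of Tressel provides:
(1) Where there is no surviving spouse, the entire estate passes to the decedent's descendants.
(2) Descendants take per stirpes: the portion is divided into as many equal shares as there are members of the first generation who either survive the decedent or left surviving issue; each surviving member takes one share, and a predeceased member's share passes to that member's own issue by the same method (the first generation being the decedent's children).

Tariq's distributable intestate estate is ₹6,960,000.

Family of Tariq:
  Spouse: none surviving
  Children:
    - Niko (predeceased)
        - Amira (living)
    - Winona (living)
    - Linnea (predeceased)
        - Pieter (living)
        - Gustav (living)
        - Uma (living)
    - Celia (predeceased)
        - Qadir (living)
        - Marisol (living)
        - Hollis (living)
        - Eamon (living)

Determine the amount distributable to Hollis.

Hollis receives ₹435,000.

The entire ₹6,960,000 passes to the descendants.
That amount (₹6,960,000) is divided into 4 shares of ₹1,740,000: Winona takes ₹1,740,000; Niko's ₹1,740,000 share passes to Niko's issue; Linnea's ₹1,740,000 share passes to Linnea's issue; Celia's ₹1,740,000 share passes to Celia's issue.
Niko's share (₹1,740,000) passes entirely to Amira.
Linnea's share (₹1,740,000) is divided into 3 shares of ₹580,000: Pieter, Gustav, and Uma each take ₹580,000.
Celia's share (₹1,740,000) is divided into 4 shares of ₹435,000: Qadir, Marisol, Hollis, and Eamon each take ₹435,000.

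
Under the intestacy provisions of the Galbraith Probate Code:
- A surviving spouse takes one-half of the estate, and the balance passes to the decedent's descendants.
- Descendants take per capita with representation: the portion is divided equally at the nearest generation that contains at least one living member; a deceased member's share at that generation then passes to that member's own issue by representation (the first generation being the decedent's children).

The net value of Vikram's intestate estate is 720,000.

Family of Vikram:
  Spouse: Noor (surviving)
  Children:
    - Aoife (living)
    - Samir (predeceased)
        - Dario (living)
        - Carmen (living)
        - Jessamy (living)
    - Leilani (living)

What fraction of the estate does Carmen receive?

Carmen receives 1/18 of the estate.

Noor takes one-half of 720,000 = 360,000. The remaining 360,000 passes to the descendants.
The descendants' portion (360,000) is divided into 3 shares of 120,000: Aoife and Leilani each take 120,000; Samir's 120,000 share passes to Samir's issue.
Samir's share (120,000) is divided into 3 shares of 40,000: Dario, Carmen, and Jessamy each take 40,000.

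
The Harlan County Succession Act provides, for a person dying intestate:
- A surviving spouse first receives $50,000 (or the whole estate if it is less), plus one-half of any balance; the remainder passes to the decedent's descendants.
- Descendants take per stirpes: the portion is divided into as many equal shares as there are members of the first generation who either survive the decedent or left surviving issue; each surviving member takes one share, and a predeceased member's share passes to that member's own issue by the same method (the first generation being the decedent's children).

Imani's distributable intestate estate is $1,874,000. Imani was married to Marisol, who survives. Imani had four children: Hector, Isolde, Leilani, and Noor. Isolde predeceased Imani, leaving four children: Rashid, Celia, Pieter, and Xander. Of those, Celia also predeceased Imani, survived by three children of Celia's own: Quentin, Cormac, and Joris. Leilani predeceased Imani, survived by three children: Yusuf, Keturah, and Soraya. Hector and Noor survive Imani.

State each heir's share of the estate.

Marisol: $962,000; Hector: $228,000; Rashid: $57,000; Quentin: $19,000; Cormac: $19,000; Joris: $19,000; Pieter: $57,000; Xander: $57,000; Yusuf: $76,000; Keturah: $76,000; Soraya: $76,000; Noor: $228,000

Marisol first takes $50,000, leaving a balance of $1,824,000. Marisol then takes one-half of the balance ($912,000), for a total of $962,000. The remaining $912,000 passes to the descendants.
The descendants' portion ($912,000) is divided into 4 shares of $228,000: Hector and Noor each take $228,000; Isolde's $228,000 share passes to Isolde's issue; Leilani's $228,000 share passes to Leilani's issue.
Isolde's share ($228,000) is divided into 4 shares of $57,000: Rashid, Pieter, and Xander each take $57,000; Celia's $57,000 share passes to Celia's issue.
Celia's share ($57,000) is divided into 3 shares of $19,000: Quentin, Cormac, and Joris each take $19,000.
Leilani's share ($228,000) is divided into 3 shares of $76,000: Yusuf, Keturah, and Soraya each take $76,000.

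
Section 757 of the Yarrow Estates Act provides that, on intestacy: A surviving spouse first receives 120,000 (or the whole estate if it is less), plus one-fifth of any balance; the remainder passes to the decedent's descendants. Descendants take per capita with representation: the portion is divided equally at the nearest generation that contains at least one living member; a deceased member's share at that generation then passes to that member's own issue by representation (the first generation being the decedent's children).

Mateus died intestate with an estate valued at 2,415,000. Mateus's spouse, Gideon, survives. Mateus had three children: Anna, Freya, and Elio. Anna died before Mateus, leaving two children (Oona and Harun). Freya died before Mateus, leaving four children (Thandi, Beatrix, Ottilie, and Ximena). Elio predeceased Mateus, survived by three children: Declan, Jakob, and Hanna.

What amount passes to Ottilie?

Gideon first takes 120,000, leaving a balance of 2,295,000. Gideon then takes one-fifth of the balance (459,000), for a total of 579,000. The remaining 1,836,000 passes to the descendants.
No child survives, so the initial division is made at the grandchildren's generation.
The descendants' portion (1,836,000) is divided into 9 shares of 204,000: Oona, Harun, Thandi, Beatrix, Ottilie, Ximena, Declan, Jakob, and Hanna each take 204,000.

Ottilie receives 204,000.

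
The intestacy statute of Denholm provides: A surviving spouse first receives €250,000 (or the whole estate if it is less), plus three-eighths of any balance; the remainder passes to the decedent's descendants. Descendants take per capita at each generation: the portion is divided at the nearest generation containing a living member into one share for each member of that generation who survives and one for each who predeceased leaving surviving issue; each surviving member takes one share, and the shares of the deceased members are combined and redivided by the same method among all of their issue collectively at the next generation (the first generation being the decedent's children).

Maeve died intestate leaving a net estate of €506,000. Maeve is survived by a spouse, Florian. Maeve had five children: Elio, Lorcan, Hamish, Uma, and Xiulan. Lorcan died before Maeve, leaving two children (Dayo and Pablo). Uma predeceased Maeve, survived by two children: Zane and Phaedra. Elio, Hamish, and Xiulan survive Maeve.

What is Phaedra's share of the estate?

Phaedra receives €16,000.

Florian first takes €250,000, leaving a balance of €256,000. Florian then takes three-eighths of the balance (€96,000), for a total of €346,000. The remaining €160,000 passes to the descendants.
The descendants' portion (€160,000) is divided at the children's generation into 5 shares of €32,000. Elio, Hamish, and Xiulan each take €32,000. The 2 shares of the deceased (Lorcan and Uma) are combined into a pool of €64,000.
That pool (€64,000) is divided at the grandchildren's generation equally among Dayo, Pablo, Zane, and Phaedra: €16,000 each.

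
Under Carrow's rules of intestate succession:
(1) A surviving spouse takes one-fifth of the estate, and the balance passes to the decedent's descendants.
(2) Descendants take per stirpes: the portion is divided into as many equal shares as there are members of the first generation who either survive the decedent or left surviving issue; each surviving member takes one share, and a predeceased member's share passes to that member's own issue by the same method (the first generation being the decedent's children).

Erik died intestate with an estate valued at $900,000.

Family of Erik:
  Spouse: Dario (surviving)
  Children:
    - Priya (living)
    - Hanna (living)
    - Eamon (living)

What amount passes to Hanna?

Hanna receives $240,000.

Dario takes one-fifth of $900,000 = $180,000. The remaining $720,000 passes to the descendants.
The descendants' portion ($720,000) is divided into 3 shares of $240,000: Priya, Hanna, and Eamon each take $240,000.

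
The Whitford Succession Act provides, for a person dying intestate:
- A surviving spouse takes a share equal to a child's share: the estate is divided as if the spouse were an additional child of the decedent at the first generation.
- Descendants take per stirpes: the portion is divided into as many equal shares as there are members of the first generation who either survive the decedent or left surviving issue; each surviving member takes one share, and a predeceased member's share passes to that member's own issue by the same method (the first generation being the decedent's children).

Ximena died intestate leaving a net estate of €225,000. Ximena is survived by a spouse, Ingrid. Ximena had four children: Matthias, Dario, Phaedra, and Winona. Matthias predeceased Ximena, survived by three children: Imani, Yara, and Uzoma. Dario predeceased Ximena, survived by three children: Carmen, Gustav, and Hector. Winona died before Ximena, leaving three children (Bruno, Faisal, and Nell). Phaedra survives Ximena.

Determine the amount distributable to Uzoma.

The spouse counts as an additional share at the children's level, so there are 5 primary shares of €45,000. Ingrid takes one such share (€45,000).
The children's combined portion (€180,000) is divided into 4 shares of €45,000: Phaedra takes €45,000; Matthias's €45,000 share passes to Matthias's issue; Dario's €45,000 share passes to Dario's issue; Winona's €45,000 share passes to Winona's issue.
Matthias's share (€45,000) is divided into 3 shares of €15,000: Imani, Yara, and Uzoma each take €15,000.
Dario's share (€45,000) is divided into 3 shares of €15,000: Carmen, Gustav, and Hector each take €15,000.
Winona's share (€45,000) is divided into 3 shares of €15,000: Bruno, Faisal, and Nell each take €15,000.

Uzoma receives €15,000.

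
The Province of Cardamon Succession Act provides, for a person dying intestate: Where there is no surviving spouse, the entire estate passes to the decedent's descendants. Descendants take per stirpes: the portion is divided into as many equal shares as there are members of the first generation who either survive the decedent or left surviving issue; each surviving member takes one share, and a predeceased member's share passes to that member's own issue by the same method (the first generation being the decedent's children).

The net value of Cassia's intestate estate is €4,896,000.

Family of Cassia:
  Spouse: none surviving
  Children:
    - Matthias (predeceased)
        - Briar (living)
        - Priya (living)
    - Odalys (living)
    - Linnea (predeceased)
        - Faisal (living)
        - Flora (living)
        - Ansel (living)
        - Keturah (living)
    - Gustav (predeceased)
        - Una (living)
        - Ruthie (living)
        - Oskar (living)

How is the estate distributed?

The entire €4,896,000 passes to the descendants.
That amount (€4,896,000) is divided into 4 shares of €1,224,000: Odalys takes €1,224,000; Matthias's €1,224,000 share passes to Matthias's issue; Linnea's €1,224,000 share passes to Linnea's issue; Gustav's €1,224,000 share passes to Gustav's issue.
Matthias's share (€1,224,000) is divided into 2 shares of €612,000: Briar and Priya each take €612,000.
Linnea's share (€1,224,000) is divided into 4 shares of €306,000: Faisal, Flora, Ansel, and Keturah each take €306,000.
Gustav's share (€1,224,000) is divided into 3 shares of €408,000: Una, Ruthie, and Oskar each take €408,000.

Briar: €612,000; Priya: €612,000; Odalys: €1,224,000; Faisal: €306,000; Flora: €306,000; Ansel: €306,000; Keturah: €306,000; Una: €408,000; Ruthie: €408,000; Oskar: €408,000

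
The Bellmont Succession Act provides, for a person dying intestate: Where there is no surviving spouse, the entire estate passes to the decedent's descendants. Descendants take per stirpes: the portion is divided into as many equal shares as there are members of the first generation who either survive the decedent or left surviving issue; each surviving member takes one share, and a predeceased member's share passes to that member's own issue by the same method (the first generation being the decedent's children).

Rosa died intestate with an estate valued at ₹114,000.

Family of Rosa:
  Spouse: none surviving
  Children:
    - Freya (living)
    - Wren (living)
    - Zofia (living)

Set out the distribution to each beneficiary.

The entire ₹114,000 passes to the descendants.
That amount (₹114,000) is divided into 3 shares of ₹38,000: Freya, Wren, and Zofia each take ₹38,000.

Freya: ₹38,000; Wren: ₹38,000; Zofia: ₹38,000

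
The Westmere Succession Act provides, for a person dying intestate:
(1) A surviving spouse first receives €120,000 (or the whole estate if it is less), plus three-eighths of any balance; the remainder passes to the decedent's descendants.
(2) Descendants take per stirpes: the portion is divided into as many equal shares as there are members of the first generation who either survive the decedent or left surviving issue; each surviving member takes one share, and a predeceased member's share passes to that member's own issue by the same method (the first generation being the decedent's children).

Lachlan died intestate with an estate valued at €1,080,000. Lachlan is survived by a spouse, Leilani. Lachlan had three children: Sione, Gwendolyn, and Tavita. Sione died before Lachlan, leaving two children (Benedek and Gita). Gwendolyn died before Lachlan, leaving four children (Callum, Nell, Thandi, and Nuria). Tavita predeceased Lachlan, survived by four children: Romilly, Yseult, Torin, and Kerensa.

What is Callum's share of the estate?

Leilani first takes €120,000, leaving a balance of €960,000. Leilani then takes three-eighths of the balance (€360,000), for a total of €480,000. The remaining €600,000 passes to the descendants.
The descendants' portion (€600,000) is divided into 3 shares of €200,000: Sione's €200,000 share passes to Sione's issue; Gwendolyn's €200,000 share passes to Gwendolyn's issue; Tavita's €200,000 share passes to Tavita's issue.
Sione's share (€200,000) is divided into 2 shares of €100,000: Benedek and Gita each take €100,000.
Gwendolyn's share (€200,000) is divided into 4 shares of €50,000: Callum, Nell, Thandi, and Nuria each take €50,000.
Tavita's share (€200,000) is divided into 4 shares of €50,000: Romilly, Yseult, Torin, and Kerensa each take €50,000.

Callum receives €50,000.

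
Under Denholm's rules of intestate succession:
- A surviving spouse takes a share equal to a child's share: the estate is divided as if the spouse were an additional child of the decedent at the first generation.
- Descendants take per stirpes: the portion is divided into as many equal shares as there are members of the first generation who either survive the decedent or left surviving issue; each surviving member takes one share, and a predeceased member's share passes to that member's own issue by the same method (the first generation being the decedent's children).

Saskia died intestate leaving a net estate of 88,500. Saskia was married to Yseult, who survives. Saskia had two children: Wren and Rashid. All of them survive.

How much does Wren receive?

The spouse counts as an additional share at the children's level, so there are 3 primary shares of 29,500. Yseult takes one such share (29,500).
The children's combined portion (59,000) is divided into 2 shares of 29,500: Wren and Rashid each take 29,500.

Wren receives 29,500.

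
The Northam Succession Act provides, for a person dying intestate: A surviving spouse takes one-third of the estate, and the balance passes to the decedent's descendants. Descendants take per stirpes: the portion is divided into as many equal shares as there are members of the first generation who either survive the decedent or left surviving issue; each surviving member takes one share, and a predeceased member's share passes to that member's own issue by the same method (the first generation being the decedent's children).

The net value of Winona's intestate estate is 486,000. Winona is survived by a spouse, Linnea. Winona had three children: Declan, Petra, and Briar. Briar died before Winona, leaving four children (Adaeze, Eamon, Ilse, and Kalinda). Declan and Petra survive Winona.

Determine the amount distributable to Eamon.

Linnea takes one-third of 486,000 = 162,000. The remaining 324,000 passes to the descendants.
The descendants' portion (324,000) is divided into 3 shares of 108,000: Declan and Petra each take 108,000; Briar's 108,000 share passes to Briar's issue.
Briar's share (108,000) is divided into 4 shares of 27,000: Adaeze, Eamon, Ilse, and Kalinda each take 27,000.

Eamon receives 27,000.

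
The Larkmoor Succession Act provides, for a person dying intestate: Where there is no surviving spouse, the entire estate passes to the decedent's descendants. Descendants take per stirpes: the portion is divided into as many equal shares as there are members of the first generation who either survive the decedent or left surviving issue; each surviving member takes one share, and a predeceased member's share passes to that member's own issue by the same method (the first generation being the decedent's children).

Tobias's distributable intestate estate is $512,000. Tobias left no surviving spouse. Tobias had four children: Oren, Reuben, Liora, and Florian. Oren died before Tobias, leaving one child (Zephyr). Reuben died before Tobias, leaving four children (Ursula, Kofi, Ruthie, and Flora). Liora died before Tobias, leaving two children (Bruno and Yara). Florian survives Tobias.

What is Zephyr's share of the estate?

Zephyr receives $128,000.

The entire $512,000 passes to the descendants.
That amount ($512,000) is divided into 4 shares of $128,000: Florian takes $128,000; Oren's $128,000 share passes to Oren's issue; Reuben's $128,000 share passes to Reuben's issue; Liora's $128,000 share passes to Liora's issue.
Oren's share ($128,000) passes entirely to Zephyr.
Reuben's share ($128,000) is divided into 4 shares of $32,000: Ursula, Kofi, Ruthie, and Flora each take $32,000.
Liora's share ($128,000) is divided into 2 shares of $64,000: Bruno and Yara each take $64,000.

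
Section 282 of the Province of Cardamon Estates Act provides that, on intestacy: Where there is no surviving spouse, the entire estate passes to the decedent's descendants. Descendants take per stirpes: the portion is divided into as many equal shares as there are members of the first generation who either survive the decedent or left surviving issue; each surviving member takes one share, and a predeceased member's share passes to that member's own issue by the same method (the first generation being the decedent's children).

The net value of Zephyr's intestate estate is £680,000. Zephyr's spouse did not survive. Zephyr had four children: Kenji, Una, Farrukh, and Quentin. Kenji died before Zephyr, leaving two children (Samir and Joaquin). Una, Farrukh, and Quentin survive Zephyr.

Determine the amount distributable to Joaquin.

Joaquin receives £85,000.

The entire £680,000 passes to the descendants.
That amount (£680,000) is divided into 4 shares of £170,000: Una, Farrukh, and Quentin each take £170,000; Kenji's £170,000 share passes to Kenji's issue.
Kenji's share (£170,000) is divided into 2 shares of £85,000: Samir and Joaquin each take £85,000.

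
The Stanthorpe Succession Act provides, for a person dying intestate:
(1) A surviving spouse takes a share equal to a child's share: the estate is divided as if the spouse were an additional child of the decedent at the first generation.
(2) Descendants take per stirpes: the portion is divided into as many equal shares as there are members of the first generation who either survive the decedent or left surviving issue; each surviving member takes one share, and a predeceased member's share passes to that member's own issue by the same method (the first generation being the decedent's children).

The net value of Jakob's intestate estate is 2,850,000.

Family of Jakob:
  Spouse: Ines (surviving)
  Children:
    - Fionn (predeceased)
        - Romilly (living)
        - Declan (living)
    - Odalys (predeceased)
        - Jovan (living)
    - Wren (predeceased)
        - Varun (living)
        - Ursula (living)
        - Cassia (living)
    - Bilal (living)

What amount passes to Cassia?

The spouse counts as an additional share at the children's level, so there are 5 primary shares of 570,000. Ines takes one such share (570,000).
The children's combined portion (2,280,000) is divided into 4 shares of 570,000: Bilal takes 570,000; Fionn's 570,000 share passes to Fionn's issue; Odalys's 570,000 share passes to Odalys's issue; Wren's 570,000 share passes to Wren's issue.
Fionn's share (570,000) is divided into 2 shares of 285,000: Romilly and Declan each take 285,000.
Odalys's share (570,000) passes entirely to Jovan.
Wren's share (570,000) is divided into 3 shares of 190,000: Varun, Ursula, and Cassia each take 190,000.

Cassia receives 190,000.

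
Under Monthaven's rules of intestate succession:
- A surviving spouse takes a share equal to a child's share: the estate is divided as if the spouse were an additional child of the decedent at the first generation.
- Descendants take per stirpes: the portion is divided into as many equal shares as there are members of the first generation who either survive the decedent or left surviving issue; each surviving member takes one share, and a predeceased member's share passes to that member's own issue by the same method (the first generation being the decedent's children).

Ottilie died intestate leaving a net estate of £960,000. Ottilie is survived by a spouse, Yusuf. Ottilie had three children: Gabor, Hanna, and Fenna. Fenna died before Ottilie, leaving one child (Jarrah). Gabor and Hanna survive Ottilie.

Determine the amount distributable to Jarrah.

Jarrah receives £240,000.

The spouse counts as an additional share at the children's level, so there are 4 primary shares of £240,000. Yusuf takes one such share (£240,000).
The children's combined portion (£720,000) is divided into 3 shares of £240,000: Gabor and Hanna each take £240,000; Fenna's £240,000 share passes to Fenna's issue.
Fenna's share (£240,000) passes entirely to Jarrah.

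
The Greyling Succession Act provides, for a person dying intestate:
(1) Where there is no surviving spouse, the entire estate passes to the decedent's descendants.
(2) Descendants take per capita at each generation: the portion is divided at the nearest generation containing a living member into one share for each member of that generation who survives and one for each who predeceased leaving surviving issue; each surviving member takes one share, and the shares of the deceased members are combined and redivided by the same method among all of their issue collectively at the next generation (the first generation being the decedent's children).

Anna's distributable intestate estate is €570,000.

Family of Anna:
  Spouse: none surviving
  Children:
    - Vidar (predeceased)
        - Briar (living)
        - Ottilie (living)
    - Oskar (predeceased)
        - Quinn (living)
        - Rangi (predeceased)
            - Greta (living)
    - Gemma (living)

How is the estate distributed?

The entire €570,000 passes to the descendants.
That amount (€570,000) is divided at the children's generation into 3 shares of €190,000. Gemma takes €190,000. The 2 shares of the deceased (Vidar and Oskar) are combined into a pool of €380,000.
That pool (€380,000) is divided at the grandchildren's generation into 4 shares of €95,000. Briar, Ottilie, and Quinn each take €95,000. The remaining share for the deceased Rangi (€95,000) is carried to the next generation.
That pool (€95,000) passes entirely to Greta, the sole taker at the great-grandchildren's generation.

Briar: €95,000; Ottilie: €95,000; Quinn: €95,000; Greta: €95,000; Gemma: €190,000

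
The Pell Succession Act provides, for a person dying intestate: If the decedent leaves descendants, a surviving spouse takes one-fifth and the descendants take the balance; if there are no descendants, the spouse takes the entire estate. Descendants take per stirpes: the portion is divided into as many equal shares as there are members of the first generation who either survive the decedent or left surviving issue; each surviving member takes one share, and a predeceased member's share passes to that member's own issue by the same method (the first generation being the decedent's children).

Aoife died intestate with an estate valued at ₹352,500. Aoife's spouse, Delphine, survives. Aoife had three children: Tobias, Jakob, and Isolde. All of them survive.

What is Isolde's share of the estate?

Delphine takes one-fifth of ₹352,500 = ₹70,500. The remaining ₹282,000 passes to the descendants.
The descendants' portion (₹282,000) is divided into 3 shares of ₹94,000: Tobias, Jakob, and Isolde each take ₹94,000.

Isolde receives ₹94,000.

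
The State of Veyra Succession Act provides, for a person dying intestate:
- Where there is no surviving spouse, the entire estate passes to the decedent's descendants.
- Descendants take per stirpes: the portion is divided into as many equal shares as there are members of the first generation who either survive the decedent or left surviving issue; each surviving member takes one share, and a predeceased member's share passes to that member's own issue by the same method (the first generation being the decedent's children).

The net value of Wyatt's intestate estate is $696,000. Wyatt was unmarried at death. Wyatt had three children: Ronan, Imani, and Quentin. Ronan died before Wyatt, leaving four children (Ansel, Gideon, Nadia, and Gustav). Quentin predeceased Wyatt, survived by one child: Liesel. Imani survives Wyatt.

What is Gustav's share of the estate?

The entire $696,000 passes to the descendants.
That amount ($696,000) is divided into 3 shares of $232,000: Imani takes $232,000; Ronan's $232,000 share passes to Ronan's issue; Quentin's $232,000 share passes to Quentin's issue.
Ronan's share ($232,000) is divided into 4 shares of $58,000: Ansel, Gideon, Nadia, and Gustav each take $58,000.
Quentin's share ($232,000) passes entirely to Liesel.

Gustav receives $58,000.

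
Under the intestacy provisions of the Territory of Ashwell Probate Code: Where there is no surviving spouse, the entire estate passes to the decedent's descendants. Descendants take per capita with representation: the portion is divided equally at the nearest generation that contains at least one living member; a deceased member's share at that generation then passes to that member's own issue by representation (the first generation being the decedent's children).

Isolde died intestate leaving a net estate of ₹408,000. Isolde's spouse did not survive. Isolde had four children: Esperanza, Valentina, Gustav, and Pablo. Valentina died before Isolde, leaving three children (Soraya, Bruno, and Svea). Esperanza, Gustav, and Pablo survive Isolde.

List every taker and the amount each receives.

Esperanza: ₹102,000; Soraya: ₹34,000; Bruno: ₹34,000; Svea: ₹34,000; Gustav: ₹102,000; Pablo: ₹102,000

The entire ₹408,000 passes to the descendants.
That amount (₹408,000) is divided into 4 shares of ₹102,000: Esperanza, Gustav, and Pablo each take ₹102,000; Valentina's ₹102,000 share passes to Valentina's issue.
Valentina's share (₹102,000) is divided into 3 shares of ₹34,000: Soraya, Bruno, and Svea each take ₹34,000.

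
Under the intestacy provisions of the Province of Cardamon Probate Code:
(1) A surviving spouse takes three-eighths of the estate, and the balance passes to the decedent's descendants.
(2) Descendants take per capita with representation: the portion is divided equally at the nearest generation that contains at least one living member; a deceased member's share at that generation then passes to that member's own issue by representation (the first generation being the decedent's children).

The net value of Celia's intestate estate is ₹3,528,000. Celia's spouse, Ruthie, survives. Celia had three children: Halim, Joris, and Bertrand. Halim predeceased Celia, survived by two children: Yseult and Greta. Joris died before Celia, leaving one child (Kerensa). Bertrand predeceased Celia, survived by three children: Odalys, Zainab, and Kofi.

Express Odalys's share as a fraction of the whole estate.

Ruthie takes three-eighths of ₹3,528,000 = ₹1,323,000. The remaining ₹2,205,000 passes to the descendants.
No child survives, so the initial division is made at the grandchildren's generation.
The descendants' portion (₹2,205,000) is divided into 6 shares of ₹367,500: Yseult, Greta, Kerensa, Odalys, Zainab, and Kofi each take ₹367,500.

Odalys receives 5/48 of the estate.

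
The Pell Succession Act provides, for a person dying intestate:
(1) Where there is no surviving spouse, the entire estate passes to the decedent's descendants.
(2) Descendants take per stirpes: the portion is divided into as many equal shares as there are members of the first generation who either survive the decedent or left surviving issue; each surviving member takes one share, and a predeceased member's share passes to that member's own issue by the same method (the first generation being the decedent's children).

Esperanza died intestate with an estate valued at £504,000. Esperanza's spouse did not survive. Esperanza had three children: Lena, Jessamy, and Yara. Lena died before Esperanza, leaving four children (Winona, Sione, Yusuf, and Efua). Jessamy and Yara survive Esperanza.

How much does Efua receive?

The entire £504,000 passes to the descendants.
That amount (£504,000) is divided into 3 shares of £168,000: Jessamy and Yara each take £168,000; Lena's £168,000 share passes to Lena's issue.
Lena's share (£168,000) is divided into 4 shares of £42,000: Winona, Sione, Yusuf, and Efua each take £42,000.

Efua receives £42,000.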